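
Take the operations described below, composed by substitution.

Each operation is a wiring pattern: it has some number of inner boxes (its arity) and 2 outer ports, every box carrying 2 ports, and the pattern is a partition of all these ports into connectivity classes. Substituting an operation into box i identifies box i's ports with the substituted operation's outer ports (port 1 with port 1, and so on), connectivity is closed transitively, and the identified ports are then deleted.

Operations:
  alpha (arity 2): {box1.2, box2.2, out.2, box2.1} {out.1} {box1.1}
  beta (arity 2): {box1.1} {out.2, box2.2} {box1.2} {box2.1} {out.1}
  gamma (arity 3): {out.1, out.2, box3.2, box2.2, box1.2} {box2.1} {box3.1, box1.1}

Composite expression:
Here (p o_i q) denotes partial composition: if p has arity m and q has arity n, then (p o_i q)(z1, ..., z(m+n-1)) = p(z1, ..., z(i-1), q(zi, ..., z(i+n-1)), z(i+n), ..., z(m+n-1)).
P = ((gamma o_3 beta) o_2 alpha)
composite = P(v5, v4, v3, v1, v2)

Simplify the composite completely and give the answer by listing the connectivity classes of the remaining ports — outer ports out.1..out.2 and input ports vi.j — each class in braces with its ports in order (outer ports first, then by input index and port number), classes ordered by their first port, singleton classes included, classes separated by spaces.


{out.1, out.2, v2.2, v3.1, v3.2, v4.2, v5.2} {v1.1} {v1.2} {v2.1} {v4.1} {v5.1}

Substituting into gamma glues patterns; closure does the rest.
after alpha, the pattern on (v4, v3) reads {out.1} {out.2, v3.1, v3.2, v4.2} {v4.1} (out.j = its outer ports)
after beta, the pattern on (v1, v2) reads {out.1} {out.2, v2.2} {v1.1} {v1.2} {v2.1} (out.j = its outer ports)
after gamma, the pattern on (v5, v4, v3, v1, v2) reads {out.1, out.2, v2.2, v3.1, v3.2, v4.2, v5.2} {v1.1} {v1.2} {v2.1} {v4.1} {v5.1} (out.j = its outer ports)


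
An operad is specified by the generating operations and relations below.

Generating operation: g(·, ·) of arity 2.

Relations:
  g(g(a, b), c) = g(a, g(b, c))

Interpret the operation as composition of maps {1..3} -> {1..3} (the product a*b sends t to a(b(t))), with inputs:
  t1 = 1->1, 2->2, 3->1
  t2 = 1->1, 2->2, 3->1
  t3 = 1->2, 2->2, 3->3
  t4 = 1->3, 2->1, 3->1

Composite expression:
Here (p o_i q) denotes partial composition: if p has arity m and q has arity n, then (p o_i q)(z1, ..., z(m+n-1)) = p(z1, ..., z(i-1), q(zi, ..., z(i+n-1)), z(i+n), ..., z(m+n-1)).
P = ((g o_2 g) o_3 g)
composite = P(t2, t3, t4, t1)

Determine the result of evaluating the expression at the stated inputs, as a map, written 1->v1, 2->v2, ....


1->1, 2->2, 3->1


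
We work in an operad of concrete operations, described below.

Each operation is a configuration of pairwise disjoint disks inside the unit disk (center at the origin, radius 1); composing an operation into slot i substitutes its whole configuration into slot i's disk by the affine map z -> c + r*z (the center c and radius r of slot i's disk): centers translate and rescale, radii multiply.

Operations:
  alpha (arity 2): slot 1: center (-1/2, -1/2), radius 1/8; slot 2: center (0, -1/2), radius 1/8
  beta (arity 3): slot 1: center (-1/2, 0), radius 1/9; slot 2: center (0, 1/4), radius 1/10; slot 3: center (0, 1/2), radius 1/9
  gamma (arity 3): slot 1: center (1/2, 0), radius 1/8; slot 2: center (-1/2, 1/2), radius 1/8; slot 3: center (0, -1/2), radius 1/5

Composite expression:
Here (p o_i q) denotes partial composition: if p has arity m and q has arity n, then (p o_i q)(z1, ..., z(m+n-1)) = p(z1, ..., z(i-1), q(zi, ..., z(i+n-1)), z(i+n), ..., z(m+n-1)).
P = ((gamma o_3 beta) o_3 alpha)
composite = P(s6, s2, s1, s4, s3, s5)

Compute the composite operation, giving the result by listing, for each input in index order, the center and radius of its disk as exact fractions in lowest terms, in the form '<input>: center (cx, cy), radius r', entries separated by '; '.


s1: center (-1/9, -23/45), radius 1/360; s2: center (-1/2, 1/2), radius 1/8; s3: center (0, -9/20), radius 1/50; s4: center (-1/10, -23/45), radius 1/360; s5: center (0, -2/5), radius 1/45; s6: center (1/2, 0), radius 1/8

Affine substitution under gamma: radii multiply and s-centers shift.
input s6: composing its 1 substitution step yields center (1/2, 0), radius 1/8
input s2: composing its 1 substitution step yields center (-1/2, 1/2), radius 1/8
input s1: composing its 3 substitution steps yields center (-1/9, -23/45), radius 1/360
input s4: composing its 3 substitution steps yields center (-1/10, -23/45), radius 1/360
input s3: composing its 2 substitution steps yields center (0, -9/20), radius 1/50
input s5: composing its 2 substitution steps yields center (0, -2/5), radius 1/45


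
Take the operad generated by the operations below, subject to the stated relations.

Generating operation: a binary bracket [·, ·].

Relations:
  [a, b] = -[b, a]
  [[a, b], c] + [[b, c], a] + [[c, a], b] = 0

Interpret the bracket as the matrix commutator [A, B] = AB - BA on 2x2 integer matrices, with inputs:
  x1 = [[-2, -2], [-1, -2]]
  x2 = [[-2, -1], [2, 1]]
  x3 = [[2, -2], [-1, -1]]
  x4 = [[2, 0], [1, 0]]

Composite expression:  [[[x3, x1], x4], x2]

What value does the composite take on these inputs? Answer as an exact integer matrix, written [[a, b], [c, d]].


[[30, 48], [6, -30]]

[x3, x1] = [[0, -6], [3, 0]]
[[x3, x1], x4] = [[-6, 12], [6, 6]]
[[[x3, x1], x4], x2] = [[30, 48], [6, -30]]


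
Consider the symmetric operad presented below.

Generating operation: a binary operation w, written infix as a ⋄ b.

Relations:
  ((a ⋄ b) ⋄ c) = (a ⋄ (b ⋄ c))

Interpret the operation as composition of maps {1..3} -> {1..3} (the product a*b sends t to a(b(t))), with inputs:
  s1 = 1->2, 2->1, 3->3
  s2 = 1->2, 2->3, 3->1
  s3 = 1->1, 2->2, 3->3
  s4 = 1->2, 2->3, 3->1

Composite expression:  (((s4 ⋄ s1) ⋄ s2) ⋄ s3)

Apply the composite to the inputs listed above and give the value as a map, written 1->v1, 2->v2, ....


1->2, 2->1, 3->3

(s4 ⋄ s1) = 1->3, 2->2, 3->1
((s4 ⋄ s1) ⋄ s2) = 1->2, 2->1, 3->3
(((s4 ⋄ s1) ⋄ s2) ⋄ s3) = 1->2, 2->1, 3->3


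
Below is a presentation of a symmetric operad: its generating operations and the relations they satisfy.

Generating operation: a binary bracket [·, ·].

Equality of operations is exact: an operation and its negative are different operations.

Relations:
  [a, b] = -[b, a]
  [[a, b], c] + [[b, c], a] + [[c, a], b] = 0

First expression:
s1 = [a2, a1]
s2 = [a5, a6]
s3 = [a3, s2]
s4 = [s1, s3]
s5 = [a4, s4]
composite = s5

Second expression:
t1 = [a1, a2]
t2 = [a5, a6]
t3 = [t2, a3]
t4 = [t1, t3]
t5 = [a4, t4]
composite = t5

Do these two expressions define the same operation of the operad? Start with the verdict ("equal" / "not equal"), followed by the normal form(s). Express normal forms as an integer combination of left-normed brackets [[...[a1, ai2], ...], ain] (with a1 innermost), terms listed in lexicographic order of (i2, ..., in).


equal; the common form is [[[[[a1, a2], a3], a5], a6], a4] - [[[[[a1, a2], a3], a6], a5], a4] - [[[[[a1, a2], a5], a6], a3], a4] + [[[[[a1, a2], a6], a5], a3], a4]

Reducing the first expression gives [[[[[a1, a2], a3], a5], a6], a4] - [[[[[a1, a2], a3], a6], a5], a4] - [[[[[a1, a2], a5], a6], a3], a4] + [[[[[a1, a2], a6], a5], a3], a4]
Reducing the second expression gives [[[[[a1, a2], a3], a5], a6], a4] - [[[[[a1, a2], a3], a6], a5], a4] - [[[[[a1, a2], a5], a6], a3], a4] + [[[[[a1, a2], a6], a5], a3], a4]
One common form — equal.


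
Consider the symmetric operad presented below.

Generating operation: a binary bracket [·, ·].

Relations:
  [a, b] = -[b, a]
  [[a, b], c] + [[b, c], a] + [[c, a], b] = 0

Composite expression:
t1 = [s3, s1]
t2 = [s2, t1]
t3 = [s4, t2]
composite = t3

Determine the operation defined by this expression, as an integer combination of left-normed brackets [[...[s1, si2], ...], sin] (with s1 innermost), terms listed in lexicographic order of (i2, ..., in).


-[[[s1, s3], s2], s4]

A multilinear Lie element is pinned by s1-initial words (s1 innermost).
Composite bracket: [s4, [s2, [s3, s1]]]
Under [a, b] = ab - ba we get 8 signed associative words (2^3 = 8).
Keep just the words that open with s1:
  word s1s3s2s4 has sign -1, contributing -[[[s1, s3], s2], s4]


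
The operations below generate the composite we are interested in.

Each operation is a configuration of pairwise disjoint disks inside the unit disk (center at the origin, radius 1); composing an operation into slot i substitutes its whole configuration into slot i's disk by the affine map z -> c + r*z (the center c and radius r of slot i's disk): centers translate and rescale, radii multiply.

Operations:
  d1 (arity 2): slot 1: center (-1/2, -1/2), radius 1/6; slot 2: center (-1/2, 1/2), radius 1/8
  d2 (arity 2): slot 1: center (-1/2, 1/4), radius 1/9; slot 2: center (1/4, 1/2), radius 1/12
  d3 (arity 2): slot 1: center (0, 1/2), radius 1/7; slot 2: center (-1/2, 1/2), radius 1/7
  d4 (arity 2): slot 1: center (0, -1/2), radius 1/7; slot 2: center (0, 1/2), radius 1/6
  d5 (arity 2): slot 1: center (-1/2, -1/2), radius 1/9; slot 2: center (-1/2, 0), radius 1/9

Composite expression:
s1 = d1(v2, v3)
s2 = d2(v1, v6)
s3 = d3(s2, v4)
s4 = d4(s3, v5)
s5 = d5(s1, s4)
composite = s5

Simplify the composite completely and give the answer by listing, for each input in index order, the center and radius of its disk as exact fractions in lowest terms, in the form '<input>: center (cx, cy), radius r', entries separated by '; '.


v1: center (-221/441, -83/1764), radius 1/3969; v2: center (-5/9, -5/9), radius 1/54; v3: center (-5/9, -4/9), radius 1/72; v4: center (-32/63, -1/21), radius 1/441; v5: center (-1/2, 1/18), radius 1/54; v6: center (-881/1764, -41/882), radius 1/5292

Only the slot chain above each v matters under d5; compose those maps.
v2 passes through 2 substitutions, ending at center (-5/9, -5/9), radius 1/54
v3 passes through 2 substitutions, ending at center (-5/9, -4/9), radius 1/72
v1 passes through 4 substitutions, ending at center (-221/441, -83/1764), radius 1/3969
v6 passes through 4 substitutions, ending at center (-881/1764, -41/882), radius 1/5292
v4 passes through 3 substitutions, ending at center (-32/63, -1/21), radius 1/441
v5 passes through 2 substitutions, ending at center (-1/2, 1/18), radius 1/54


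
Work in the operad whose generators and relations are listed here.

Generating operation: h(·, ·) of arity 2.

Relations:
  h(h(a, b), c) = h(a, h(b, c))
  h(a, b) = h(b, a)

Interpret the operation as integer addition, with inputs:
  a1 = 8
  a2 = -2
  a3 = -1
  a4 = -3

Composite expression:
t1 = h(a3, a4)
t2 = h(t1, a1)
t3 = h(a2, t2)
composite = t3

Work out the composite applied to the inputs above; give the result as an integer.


h(a3, a4) = -4
h(h(a3, a4), a1) = 4
h(a2, h(h(a3, a4), a1)) = 2

2


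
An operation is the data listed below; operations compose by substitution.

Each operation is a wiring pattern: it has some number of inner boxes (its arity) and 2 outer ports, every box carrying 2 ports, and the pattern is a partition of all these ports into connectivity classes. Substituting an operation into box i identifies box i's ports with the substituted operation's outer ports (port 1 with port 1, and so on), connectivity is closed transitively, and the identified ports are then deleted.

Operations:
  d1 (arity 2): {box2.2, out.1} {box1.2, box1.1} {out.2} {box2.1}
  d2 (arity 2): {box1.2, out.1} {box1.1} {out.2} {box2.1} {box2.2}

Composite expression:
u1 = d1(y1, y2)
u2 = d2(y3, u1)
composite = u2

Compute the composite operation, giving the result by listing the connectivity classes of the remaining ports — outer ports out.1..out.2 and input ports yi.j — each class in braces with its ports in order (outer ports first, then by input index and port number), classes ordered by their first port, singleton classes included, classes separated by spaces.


{out.1, y3.2} {out.2} {y1.1, y1.2} {y2.1} {y2.2} {y3.1}


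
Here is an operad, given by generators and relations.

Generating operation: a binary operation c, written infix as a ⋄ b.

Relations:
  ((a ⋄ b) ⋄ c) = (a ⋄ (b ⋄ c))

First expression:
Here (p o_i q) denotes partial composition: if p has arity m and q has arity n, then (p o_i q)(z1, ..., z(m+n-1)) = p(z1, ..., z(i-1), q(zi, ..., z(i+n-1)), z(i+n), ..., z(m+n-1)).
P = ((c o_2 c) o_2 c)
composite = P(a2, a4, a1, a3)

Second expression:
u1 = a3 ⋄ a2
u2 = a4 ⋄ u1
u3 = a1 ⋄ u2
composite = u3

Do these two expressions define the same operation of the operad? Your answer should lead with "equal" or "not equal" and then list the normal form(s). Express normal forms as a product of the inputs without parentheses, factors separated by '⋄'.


not equal; first: a2 ⋄ a4 ⋄ a1 ⋄ a3; second: a1 ⋄ a4 ⋄ a3 ⋄ a2

Reducing the first expression gives a2 ⋄ a4 ⋄ a1 ⋄ a3
Reducing the second expression gives a1 ⋄ a4 ⋄ a3 ⋄ a2
Distinct normal forms: not equal.


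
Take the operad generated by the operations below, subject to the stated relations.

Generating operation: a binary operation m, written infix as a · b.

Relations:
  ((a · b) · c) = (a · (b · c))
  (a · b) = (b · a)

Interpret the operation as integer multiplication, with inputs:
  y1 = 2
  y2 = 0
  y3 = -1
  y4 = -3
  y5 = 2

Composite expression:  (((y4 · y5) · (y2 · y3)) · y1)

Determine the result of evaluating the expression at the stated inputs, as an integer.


(y4 · y5) = -6
(y2 · y3) = 0
((y4 · y5) · (y2 · y3)) = 0
(((y4 · y5) · (y2 · y3)) · y1) = 0

0


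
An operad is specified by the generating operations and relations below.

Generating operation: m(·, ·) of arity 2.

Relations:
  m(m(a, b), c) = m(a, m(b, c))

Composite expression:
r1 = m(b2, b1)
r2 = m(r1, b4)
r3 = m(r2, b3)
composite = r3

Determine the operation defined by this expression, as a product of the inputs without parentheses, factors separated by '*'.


The m-tree's shape is irrelevant; the b-reading-order decides.
m(b2, b1) flattens to b2 * b1
m(m(b2, b1), b4) flattens to b2 * b1 * b4
m(m(m(b2, b1), b4), b3) flattens to b2 * b1 * b4 * b3

b2 * b1 * b4 * b3


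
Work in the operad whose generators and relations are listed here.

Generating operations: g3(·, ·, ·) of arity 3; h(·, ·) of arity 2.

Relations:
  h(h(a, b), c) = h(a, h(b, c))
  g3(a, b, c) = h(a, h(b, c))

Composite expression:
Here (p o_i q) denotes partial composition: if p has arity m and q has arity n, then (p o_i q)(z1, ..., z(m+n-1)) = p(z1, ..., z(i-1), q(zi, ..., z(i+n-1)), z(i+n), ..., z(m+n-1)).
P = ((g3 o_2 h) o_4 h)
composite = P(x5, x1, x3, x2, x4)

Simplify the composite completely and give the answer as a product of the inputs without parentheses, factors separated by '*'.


Associativity of g3 dissolves the nesting; only the x-input order survives.
h(x1, x3) spells out as x1 * x3
h(x2, x4) spells out as x2 * x4
g3(x5, h(x1, x3), h(x2, x4)) spells out as x5 * x1 * x3 * x2 * x4

x5 * x1 * x3 * x2 * x4


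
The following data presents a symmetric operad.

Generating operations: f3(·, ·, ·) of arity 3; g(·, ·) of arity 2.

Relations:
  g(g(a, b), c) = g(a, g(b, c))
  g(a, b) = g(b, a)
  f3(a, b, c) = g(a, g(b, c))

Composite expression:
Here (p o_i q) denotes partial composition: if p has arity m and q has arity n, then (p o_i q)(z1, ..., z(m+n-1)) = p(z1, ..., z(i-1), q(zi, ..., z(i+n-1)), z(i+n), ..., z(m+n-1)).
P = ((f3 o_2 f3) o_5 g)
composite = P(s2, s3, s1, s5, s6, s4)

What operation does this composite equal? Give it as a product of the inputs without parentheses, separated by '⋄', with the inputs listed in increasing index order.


s1 ⋄ s2 ⋄ s3 ⋄ s4 ⋄ s5 ⋄ s6

Reordering under f3 is free, so list the s-inputs canonically.
f3(s3, s1, s5) unparenthesizes to s3 ⋄ s1 ⋄ s5
g(s6, s4) unparenthesizes to s6 ⋄ s4
f3(s2, f3(s3, s1, s5), g(s6, s4)) unparenthesizes to s2 ⋄ s3 ⋄ s1 ⋄ s5 ⋄ s6 ⋄ s4
commutativity sorts the factors: s1 ⋄ s2 ⋄ s3 ⋄ s4 ⋄ s5 ⋄ s6


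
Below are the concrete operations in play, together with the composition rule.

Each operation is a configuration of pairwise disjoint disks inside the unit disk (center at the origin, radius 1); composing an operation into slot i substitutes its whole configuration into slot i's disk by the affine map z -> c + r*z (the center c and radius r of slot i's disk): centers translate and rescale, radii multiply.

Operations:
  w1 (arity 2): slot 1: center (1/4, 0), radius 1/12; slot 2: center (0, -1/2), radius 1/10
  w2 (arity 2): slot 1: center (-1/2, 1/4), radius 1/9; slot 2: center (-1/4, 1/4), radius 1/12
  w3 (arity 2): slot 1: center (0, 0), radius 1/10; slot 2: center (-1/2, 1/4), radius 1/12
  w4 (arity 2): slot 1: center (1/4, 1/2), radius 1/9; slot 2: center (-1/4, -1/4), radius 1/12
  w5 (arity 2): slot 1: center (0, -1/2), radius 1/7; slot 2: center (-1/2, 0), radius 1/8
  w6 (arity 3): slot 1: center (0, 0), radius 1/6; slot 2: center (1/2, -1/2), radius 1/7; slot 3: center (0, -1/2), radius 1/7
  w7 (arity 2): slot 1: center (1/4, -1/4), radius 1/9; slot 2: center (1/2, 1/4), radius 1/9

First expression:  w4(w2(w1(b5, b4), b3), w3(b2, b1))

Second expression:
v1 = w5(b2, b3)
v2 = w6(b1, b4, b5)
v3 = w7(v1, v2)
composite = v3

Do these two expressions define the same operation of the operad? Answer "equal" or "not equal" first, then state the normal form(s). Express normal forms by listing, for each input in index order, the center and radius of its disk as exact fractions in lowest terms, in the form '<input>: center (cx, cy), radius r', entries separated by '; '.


In normal form, the first expression is b1: center (-7/24, -11/48), radius 1/144; b2: center (-1/4, -1/4), radius 1/120; b3: center (2/9, 19/36), radius 1/108; b4: center (7/36, 169/324), radius 1/810; b5: center (16/81, 19/36), radius 1/972
In normal form, the second expression is b1: center (1/2, 1/4), radius 1/54; b2: center (1/4, -11/36), radius 1/63; b3: center (7/36, -1/4), radius 1/72; b4: center (5/9, 7/36), radius 1/63; b5: center (1/2, 7/36), radius 1/63
The normal forms differ: not equal.

not equal; first: b1: center (-7/24, -11/48), radius 1/144; b2: center (-1/4, -1/4), radius 1/120; b3: center (2/9, 19/36), radius 1/108; b4: center (7/36, 169/324), radius 1/810; b5: center (16/81, 19/36), radius 1/972; second: b1: center (1/2, 1/4), radius 1/54; b2: center (1/4, -11/36), radius 1/63; b3: center (7/36, -1/4), radius 1/72; b4: center (5/9, 7/36), radius 1/63; b5: center (1/2, 7/36), radius 1/63


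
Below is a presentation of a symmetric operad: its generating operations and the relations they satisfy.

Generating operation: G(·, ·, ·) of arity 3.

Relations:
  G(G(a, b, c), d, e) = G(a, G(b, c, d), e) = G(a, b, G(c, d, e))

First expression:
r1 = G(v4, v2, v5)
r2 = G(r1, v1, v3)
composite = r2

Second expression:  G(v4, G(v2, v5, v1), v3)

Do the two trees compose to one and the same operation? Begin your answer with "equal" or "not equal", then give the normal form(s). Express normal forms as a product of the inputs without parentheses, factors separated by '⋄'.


equal; both compose to v4 ⋄ v2 ⋄ v5 ⋄ v1 ⋄ v3

The first expression, normalized: v4 ⋄ v2 ⋄ v5 ⋄ v1 ⋄ v3
The second expression, normalized: v4 ⋄ v2 ⋄ v5 ⋄ v1 ⋄ v3
The forms coincide; equal.


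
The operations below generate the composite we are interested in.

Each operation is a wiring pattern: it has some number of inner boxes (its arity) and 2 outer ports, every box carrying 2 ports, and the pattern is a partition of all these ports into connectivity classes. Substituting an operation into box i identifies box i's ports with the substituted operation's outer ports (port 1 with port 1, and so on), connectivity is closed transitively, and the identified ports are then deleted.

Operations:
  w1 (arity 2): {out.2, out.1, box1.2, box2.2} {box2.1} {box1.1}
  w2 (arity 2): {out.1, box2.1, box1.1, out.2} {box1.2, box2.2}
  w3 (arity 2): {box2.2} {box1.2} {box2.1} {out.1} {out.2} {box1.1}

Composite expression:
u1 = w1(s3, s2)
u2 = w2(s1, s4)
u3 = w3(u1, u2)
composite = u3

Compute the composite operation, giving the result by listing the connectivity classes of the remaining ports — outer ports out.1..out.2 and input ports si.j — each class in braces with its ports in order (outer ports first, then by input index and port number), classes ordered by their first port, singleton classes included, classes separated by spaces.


{out.1} {out.2} {s1.1, s4.1} {s1.2, s4.2} {s2.1} {s2.2, s3.2} {s3.1}

Connectivity passes through glued w3-boundaries; trace each wire chain.
composing w1 on (s3, s2), with out.j its own outer ports: {out.1, out.2, s2.2, s3.2} {s2.1} {s3.1}
composing w2 on (s1, s4), with out.j its own outer ports: {out.1, out.2, s1.1, s4.1} {s1.2, s4.2}
composing w3 on (s3, s2, s1, s4), with out.j its own outer ports: {out.1} {out.2} {s1.1, s4.1} {s1.2, s4.2} {s2.1} {s2.2, s3.2} {s3.1}


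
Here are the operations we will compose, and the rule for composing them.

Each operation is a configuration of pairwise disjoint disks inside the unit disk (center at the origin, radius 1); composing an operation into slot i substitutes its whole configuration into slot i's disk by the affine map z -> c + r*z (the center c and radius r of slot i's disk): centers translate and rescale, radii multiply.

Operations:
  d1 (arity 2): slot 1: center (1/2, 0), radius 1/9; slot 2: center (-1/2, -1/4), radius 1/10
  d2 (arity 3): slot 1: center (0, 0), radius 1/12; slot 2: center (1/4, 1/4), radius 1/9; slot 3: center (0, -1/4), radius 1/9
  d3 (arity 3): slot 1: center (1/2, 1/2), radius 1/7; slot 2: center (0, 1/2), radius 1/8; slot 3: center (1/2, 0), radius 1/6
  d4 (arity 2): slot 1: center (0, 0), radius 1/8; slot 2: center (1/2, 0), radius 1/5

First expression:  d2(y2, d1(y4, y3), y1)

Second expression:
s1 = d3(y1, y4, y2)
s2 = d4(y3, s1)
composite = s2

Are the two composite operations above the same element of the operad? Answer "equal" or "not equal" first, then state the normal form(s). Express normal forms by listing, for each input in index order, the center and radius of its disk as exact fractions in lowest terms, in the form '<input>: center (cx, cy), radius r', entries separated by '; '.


not equal; first: y1: center (0, -1/4), radius 1/9; y2: center (0, 0), radius 1/12; y3: center (7/36, 2/9), radius 1/90; y4: center (11/36, 1/4), radius 1/81; second: y1: center (3/5, 1/10), radius 1/35; y2: center (3/5, 0), radius 1/30; y3: center (0, 0), radius 1/8; y4: center (1/2, 1/10), radius 1/40

The first composite normalizes to y1: center (0, -1/4), radius 1/9; y2: center (0, 0), radius 1/12; y3: center (7/36, 2/9), radius 1/90; y4: center (11/36, 1/4), radius 1/81
The second composite normalizes to y1: center (3/5, 1/10), radius 1/35; y2: center (3/5, 0), radius 1/30; y3: center (0, 0), radius 1/8; y4: center (1/2, 1/10), radius 1/40
The normal forms differ: not equal.


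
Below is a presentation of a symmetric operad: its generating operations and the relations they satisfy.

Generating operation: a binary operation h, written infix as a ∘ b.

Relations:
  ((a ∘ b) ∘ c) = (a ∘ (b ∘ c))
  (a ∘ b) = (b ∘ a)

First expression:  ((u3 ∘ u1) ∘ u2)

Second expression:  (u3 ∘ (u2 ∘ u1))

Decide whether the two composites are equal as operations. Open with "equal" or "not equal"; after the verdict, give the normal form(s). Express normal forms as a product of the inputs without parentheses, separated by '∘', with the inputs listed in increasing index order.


equal; both compose to u1 ∘ u2 ∘ u3


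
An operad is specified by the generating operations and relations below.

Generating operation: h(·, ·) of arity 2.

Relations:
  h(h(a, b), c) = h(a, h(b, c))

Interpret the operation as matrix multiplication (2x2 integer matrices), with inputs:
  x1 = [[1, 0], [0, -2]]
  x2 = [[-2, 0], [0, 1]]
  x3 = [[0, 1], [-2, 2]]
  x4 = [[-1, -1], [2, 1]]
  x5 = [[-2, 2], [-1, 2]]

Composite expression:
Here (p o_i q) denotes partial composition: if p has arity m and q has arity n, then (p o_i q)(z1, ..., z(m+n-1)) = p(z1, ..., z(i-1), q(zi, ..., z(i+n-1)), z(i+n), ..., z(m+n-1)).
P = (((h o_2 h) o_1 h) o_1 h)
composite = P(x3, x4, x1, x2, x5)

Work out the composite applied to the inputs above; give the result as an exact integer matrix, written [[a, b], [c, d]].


[[10, -12], [32, -40]]

h(x3, x4) = [[2, 1], [6, 4]]
h(h(x3, x4), x1) = [[2, -2], [6, -8]]
h(x2, x5) = [[4, -4], [-1, 2]]
h(h(h(x3, x4), x1), h(x2, x5)) = [[10, -12], [32, -40]]


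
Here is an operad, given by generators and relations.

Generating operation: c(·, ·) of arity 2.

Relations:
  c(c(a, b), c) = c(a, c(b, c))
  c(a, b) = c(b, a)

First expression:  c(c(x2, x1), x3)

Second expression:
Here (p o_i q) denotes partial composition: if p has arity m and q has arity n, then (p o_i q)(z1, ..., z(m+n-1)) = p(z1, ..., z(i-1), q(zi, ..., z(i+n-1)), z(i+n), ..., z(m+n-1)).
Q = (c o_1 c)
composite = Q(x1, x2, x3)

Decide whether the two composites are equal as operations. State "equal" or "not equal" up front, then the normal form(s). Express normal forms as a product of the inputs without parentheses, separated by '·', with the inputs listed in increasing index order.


The first expression, normalized: x1 · x2 · x3
The second expression, normalized: x1 · x2 · x3
Identical normal forms: equal.

equal; the common form is x1 · x2 · x3


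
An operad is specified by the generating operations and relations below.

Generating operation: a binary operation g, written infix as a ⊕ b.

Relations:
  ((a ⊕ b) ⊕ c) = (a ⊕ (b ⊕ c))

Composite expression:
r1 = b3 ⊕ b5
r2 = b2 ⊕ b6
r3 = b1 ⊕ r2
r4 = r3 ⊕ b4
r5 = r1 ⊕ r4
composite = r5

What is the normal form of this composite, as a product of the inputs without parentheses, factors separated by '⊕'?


b3 ⊕ b5 ⊕ b1 ⊕ b2 ⊕ b6 ⊕ b4


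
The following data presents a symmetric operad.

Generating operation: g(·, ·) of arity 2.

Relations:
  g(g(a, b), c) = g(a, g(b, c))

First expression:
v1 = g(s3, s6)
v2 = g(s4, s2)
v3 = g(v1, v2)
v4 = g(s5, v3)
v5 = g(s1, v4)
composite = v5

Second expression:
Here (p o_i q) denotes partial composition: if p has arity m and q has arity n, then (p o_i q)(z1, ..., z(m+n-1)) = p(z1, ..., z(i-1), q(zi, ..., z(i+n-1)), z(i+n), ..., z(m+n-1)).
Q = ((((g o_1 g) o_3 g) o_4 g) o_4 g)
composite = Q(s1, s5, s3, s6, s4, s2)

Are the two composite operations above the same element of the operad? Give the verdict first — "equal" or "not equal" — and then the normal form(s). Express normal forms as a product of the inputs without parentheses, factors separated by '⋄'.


equal; the common form is s1 ⋄ s5 ⋄ s3 ⋄ s6 ⋄ s4 ⋄ s2

The first expression reduces to s1 ⋄ s5 ⋄ s3 ⋄ s6 ⋄ s4 ⋄ s2
The second expression reduces to s1 ⋄ s5 ⋄ s3 ⋄ s6 ⋄ s4 ⋄ s2
One common form — equal.


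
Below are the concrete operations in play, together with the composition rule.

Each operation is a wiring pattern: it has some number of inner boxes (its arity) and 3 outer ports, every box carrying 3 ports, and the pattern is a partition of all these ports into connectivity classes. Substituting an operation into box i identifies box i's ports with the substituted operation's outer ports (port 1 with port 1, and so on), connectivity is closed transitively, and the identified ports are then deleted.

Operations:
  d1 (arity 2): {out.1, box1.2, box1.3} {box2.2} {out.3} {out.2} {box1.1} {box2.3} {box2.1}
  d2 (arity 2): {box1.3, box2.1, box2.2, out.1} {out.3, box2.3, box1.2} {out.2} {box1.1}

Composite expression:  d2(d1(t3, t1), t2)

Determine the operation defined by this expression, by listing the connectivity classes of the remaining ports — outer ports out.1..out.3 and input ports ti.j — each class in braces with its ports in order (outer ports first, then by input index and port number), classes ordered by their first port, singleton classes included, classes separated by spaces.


{out.1, t2.1, t2.2} {out.2} {out.3, t2.3} {t1.1} {t1.2} {t1.3} {t3.1} {t3.2, t3.3}

Connectivity passes through glued d2-boundaries; trace each wire chain.
through d1, on inputs (t3, t1): {out.1, t3.2, t3.3} {out.2} {out.3} {t1.1} {t1.2} {t1.3} {t3.1} (out.j = stage outer ports)
through d2, on inputs (t3, t1, t2): {out.1, t2.1, t2.2} {out.2} {out.3, t2.3} {t1.1} {t1.2} {t1.3} {t3.1} {t3.2, t3.3} (out.j = stage outer ports)


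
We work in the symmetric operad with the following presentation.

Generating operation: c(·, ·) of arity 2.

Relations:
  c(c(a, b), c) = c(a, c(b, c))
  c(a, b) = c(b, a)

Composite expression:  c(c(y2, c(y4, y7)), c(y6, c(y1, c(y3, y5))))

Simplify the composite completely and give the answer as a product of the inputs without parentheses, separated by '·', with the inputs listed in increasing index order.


y1 · y2 · y3 · y4 · y5 · y6 · y7

Any arrangement under c is one operation, so sort the y-inputs.
c(y4, y7) flattens to y4 · y7
c(y2, c(y4, y7)) flattens to y2 · y4 · y7
c(y3, y5) flattens to y3 · y5
c(y1, c(y3, y5)) flattens to y1 · y3 · y5
c(y6, c(y1, c(y3, y5))) flattens to y6 · y1 · y3 · y5
c(c(y2, c(y4, y7)), c(y6, c(y1, c(y3, y5)))) flattens to y2 · y4 · y7 · y6 · y1 · y3 · y5
commutativity sorts the factors: y1 · y2 · y3 · y4 · y5 · y6 · y7


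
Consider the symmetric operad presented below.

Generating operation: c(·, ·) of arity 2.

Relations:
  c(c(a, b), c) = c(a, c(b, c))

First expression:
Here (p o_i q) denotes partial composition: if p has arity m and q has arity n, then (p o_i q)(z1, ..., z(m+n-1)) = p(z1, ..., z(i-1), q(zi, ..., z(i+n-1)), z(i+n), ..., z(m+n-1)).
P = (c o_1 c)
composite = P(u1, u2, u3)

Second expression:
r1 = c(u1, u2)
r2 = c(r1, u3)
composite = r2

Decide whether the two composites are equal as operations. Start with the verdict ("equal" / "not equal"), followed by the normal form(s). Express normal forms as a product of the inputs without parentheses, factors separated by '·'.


The first expression, normalized: u1 · u2 · u3
The second expression, normalized: u1 · u2 · u3
The forms coincide; equal.

equal — both sides give u1 · u2 · u3


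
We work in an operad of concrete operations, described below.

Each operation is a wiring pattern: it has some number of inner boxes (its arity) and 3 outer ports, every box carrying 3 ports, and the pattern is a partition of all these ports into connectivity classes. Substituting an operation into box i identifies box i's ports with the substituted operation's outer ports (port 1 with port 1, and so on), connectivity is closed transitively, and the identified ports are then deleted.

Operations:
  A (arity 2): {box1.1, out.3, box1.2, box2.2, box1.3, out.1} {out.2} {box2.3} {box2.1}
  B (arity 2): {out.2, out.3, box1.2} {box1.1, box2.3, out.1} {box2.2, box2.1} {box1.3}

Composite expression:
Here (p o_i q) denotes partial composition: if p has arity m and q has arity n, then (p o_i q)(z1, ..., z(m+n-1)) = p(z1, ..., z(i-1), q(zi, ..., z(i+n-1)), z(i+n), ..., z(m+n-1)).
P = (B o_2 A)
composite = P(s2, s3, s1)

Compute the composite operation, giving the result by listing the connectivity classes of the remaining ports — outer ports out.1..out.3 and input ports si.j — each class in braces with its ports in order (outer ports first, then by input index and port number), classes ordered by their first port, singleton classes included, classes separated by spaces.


{out.1, s1.2, s2.1, s3.1, s3.2, s3.3} {out.2, out.3, s2.2} {s1.1} {s1.3} {s2.3}

Two ports join when wires chain via B-identified ports.
the subtree at A composes to {out.1, out.3, s1.2, s3.1, s3.2, s3.3} {out.2} {s1.1} {s1.3} on (s3, s1); out.j = own outer ports
the subtree at B composes to {out.1, s1.2, s2.1, s3.1, s3.2, s3.3} {out.2, out.3, s2.2} {s1.1} {s1.3} {s2.3} on (s2, s3, s1); out.j = own outer ports


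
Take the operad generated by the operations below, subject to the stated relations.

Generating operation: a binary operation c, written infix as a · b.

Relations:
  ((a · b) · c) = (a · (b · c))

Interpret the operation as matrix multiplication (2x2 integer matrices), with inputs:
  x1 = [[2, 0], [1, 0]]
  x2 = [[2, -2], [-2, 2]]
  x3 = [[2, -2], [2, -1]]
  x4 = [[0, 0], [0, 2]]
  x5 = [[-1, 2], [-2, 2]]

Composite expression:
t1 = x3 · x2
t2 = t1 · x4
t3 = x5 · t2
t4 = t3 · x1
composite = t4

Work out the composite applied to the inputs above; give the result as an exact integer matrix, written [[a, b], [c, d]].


[[-8, 0], [8, 0]]

(x3 · x2) = [[8, -8], [6, -6]]
((x3 · x2) · x4) = [[0, -16], [0, -12]]
(x5 · ((x3 · x2) · x4)) = [[0, -8], [0, 8]]
((x5 · ((x3 · x2) · x4)) · x1) = [[-8, 0], [8, 0]]


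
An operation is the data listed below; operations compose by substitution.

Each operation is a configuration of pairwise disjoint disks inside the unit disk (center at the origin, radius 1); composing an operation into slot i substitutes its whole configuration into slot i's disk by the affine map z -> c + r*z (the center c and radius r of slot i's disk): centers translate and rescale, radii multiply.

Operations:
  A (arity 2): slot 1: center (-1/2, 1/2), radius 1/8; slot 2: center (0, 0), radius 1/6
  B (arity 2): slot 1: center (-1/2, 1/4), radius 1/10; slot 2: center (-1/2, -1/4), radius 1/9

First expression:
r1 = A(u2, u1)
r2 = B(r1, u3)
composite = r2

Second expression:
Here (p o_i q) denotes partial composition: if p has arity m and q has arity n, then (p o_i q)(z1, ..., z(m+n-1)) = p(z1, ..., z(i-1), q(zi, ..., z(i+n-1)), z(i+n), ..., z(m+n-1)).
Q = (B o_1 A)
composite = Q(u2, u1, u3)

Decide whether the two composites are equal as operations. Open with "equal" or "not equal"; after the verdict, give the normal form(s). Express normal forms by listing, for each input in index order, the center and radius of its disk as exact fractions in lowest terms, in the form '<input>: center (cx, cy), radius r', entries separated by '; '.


The first composite normalizes to u1: center (-1/2, 1/4), radius 1/60; u2: center (-11/20, 3/10), radius 1/80; u3: center (-1/2, -1/4), radius 1/9
The second composite normalizes to u1: center (-1/2, 1/4), radius 1/60; u2: center (-11/20, 3/10), radius 1/80; u3: center (-1/2, -1/4), radius 1/9
The forms coincide; equal.

equal — both sides give u1: center (-1/2, 1/4), radius 1/60; u2: center (-11/20, 3/10), radius 1/80; u3: center (-1/2, -1/4), radius 1/9


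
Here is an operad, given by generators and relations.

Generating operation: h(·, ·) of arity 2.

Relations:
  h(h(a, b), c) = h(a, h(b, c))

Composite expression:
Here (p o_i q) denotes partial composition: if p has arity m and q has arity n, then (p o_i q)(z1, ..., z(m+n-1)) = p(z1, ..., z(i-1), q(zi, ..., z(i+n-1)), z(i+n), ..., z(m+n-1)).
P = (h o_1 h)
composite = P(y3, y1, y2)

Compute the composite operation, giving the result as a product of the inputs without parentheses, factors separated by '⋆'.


y3 ⋆ y1 ⋆ y2


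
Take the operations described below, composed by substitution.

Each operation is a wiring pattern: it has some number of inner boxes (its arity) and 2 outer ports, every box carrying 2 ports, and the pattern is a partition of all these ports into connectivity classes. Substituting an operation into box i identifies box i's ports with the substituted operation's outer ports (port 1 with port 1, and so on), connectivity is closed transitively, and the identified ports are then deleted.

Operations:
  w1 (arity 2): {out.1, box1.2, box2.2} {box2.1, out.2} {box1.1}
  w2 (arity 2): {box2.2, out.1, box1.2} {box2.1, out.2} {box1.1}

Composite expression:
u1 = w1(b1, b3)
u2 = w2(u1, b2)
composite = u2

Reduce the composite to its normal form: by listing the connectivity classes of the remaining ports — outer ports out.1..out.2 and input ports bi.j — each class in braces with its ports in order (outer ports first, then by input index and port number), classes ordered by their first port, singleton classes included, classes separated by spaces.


{out.1, b2.2, b3.1} {out.2, b2.1} {b1.1} {b1.2, b3.2}


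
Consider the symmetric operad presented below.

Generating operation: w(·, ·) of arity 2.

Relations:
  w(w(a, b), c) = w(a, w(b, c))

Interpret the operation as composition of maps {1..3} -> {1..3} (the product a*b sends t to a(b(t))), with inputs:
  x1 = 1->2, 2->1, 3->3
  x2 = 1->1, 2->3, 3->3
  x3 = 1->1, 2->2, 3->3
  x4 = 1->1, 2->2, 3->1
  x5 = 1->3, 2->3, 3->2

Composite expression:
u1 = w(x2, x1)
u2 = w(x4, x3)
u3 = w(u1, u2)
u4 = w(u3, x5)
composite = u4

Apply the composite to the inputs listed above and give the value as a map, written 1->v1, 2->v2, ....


w(x2, x1) = 1->3, 2->1, 3->3
w(x4, x3) = 1->1, 2->2, 3->1
w(w(x2, x1), w(x4, x3)) = 1->3, 2->1, 3->3
w(w(w(x2, x1), w(x4, x3)), x5) = 1->3, 2->3, 3->1

1->3, 2->3, 3->1


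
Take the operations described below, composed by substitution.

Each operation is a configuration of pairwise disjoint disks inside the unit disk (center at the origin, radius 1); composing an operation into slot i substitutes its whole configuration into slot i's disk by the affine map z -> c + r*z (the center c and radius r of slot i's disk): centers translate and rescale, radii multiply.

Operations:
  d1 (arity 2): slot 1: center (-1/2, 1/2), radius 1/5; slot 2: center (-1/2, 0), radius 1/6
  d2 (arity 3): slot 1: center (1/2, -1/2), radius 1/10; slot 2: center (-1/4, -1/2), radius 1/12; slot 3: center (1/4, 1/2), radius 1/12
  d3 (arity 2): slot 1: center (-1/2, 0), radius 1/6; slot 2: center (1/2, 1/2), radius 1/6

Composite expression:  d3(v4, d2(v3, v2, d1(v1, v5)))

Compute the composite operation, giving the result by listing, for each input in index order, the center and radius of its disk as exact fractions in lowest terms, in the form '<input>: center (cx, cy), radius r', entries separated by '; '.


Affine substitution under d3: radii multiply and v-centers shift.
for v4, the 1-step affine chain lands on center (-1/2, 0), radius 1/6
for v3, the 2-step affine chain lands on center (7/12, 5/12), radius 1/60
for v2, the 2-step affine chain lands on center (11/24, 5/12), radius 1/72
for v1, the 3-step affine chain lands on center (77/144, 85/144), radius 1/360
for v5, the 3-step affine chain lands on center (77/144, 7/12), radius 1/432

v1: center (77/144, 85/144), radius 1/360; v2: center (11/24, 5/12), radius 1/72; v3: center (7/12, 5/12), radius 1/60; v4: center (-1/2, 0), radius 1/6; v5: center (77/144, 7/12), radius 1/432


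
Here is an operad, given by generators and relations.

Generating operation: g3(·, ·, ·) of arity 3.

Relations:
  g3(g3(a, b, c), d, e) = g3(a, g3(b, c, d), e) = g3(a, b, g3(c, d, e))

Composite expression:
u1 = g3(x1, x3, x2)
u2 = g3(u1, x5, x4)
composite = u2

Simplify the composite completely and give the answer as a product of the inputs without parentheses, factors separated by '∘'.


x1 ∘ x3 ∘ x2 ∘ x5 ∘ x4

Every regrouping of g3 is equal, so read the x-inputs in written order.
g3(x1, x3, x2) collapses to x1 ∘ x3 ∘ x2
g3(g3(x1, x3, x2), x5, x4) collapses to x1 ∘ x3 ∘ x2 ∘ x5 ∘ x4


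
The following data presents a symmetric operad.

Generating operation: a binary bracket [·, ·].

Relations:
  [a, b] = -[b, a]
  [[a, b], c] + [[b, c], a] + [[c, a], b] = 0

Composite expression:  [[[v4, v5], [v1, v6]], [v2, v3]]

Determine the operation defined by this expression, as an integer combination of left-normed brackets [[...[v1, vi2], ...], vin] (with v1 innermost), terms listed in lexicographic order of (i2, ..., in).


-[[[[[v1, v6], v4], v5], v2], v3] + [[[[[v1, v6], v4], v5], v3], v2] + [[[[[v1, v6], v5], v4], v2], v3] - [[[[[v1, v6], v5], v4], v3], v2]

Expand each bracket as ab - ba; the v1-initial words give the coefficients.
Composite bracket: [[[v4, v5], [v1, v6]], [v2, v3]]
Under [a, b] = ab - ba we get 32 signed associative words (2^5 = 32).
Words beginning with v1 determine it all:
  the word v1v6v4v5v2v3 carries sign -1 and contributes -[[[[[v1, v6], v4], v5], v2], v3]
  the word v1v6v4v5v3v2 carries sign +1 and contributes +[[[[[v1, v6], v4], v5], v3], v2]
  the word v1v6v5v4v2v3 carries sign +1 and contributes +[[[[[v1, v6], v5], v4], v2], v3]
  the word v1v6v5v4v3v2 carries sign -1 and contributes -[[[[[v1, v6], v5], v4], v3], v2]


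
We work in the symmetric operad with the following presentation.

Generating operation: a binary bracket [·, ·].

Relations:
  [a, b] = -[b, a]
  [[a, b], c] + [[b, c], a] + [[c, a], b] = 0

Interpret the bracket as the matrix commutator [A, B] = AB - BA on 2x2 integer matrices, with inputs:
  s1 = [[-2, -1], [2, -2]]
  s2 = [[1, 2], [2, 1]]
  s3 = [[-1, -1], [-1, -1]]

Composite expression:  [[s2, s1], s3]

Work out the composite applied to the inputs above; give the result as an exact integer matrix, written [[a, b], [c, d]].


[[0, -12], [12, 0]]

[s2, s1] = [[6, 0], [0, -6]]
[[s2, s1], s3] = [[0, -12], [12, 0]]
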